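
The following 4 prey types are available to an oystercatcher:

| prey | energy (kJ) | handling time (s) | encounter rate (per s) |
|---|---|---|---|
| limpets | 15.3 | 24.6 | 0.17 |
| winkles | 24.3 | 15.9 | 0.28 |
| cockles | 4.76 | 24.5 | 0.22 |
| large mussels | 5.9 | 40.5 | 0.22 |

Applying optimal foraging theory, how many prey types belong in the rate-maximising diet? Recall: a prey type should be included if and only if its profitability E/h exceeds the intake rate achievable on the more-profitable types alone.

Rank by E/h (kJ/s): winkles 1.53, limpets 0.622, cockles 0.194, large mussels 0.146. Include each in turn until the next type's E/h falls below the running intake rate.
Rate on top 1: 1.248. limpets: 0.622 < 1.248 → exclude; stop.
Optimal diet: winkles — 1 of 4 types.

1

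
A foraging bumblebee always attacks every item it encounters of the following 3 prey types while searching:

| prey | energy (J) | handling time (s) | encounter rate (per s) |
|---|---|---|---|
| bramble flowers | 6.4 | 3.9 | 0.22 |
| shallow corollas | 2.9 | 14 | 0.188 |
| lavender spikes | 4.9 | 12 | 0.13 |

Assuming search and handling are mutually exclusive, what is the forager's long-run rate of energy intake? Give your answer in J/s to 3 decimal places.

Energy encountered per unit search time: 0.22×6.4 + 0.188×2.9 + 0.13×4.9 = 2.59 J/s.
Handling time per unit search time: 0.22×3.9 + 0.188×14 + 0.13×12 = 5.05.
Rate = 2.59/(1 + 5.05) = 0.4281 J/s.

0.428 J/s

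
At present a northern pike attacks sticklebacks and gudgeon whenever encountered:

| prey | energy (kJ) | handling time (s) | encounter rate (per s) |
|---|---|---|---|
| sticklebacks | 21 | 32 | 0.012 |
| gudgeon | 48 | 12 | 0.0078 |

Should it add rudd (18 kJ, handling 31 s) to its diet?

Intake rate on the current diet: R = (0.012×21 + 0.0078×48) / (1 + 0.012×32 + 0.0078×12) = 0.6264/1.478 = 0.4239 kJ/s.
rudd: E/h = 18/31 = 0.5806 kJ/s.
Since 0.5806 > R, including rudd increases the long-run rate.

Yes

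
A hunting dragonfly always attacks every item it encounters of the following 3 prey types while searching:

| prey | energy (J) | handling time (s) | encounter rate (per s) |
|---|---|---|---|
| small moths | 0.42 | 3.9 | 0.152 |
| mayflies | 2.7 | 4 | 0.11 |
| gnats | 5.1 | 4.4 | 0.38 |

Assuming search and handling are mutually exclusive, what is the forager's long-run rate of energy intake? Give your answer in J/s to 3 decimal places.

Energy encountered per unit search time: 0.152×0.42 + 0.11×2.7 + 0.38×5.1 = 2.299 J/s.
Handling time per unit search time: 0.152×3.9 + 0.11×4 + 0.38×4.4 = 2.705.
Rate = 2.299/(1 + 2.705) = 0.6205 J/s.

0.621 J/s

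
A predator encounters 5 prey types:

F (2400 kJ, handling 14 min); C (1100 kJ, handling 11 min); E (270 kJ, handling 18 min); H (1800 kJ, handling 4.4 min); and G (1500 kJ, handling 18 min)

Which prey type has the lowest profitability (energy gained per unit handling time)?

Profitability E/h (kJ/min): F = 2400/14 = 171, C = 1100/11 = 100, E = 270/18 = 15, H = 1800/4.4 = 409, G = 1500/18 = 83.3.
Ranked: H > F > C > G > E.

E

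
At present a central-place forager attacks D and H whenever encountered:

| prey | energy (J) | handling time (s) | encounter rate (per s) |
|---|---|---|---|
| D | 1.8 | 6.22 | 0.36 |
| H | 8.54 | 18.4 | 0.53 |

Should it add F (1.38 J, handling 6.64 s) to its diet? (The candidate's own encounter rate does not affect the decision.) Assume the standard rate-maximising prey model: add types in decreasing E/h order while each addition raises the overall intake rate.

No

Current rate: (0.36×1.8 + 0.53×8.54)/(1 + 0.36×6.22 + 0.53×18.4) = 0.3983 J/s.
F: E/h = 1.38/6.64 = 0.2078 J/s.
0.2078 < 0.3983, so adding F would lower the average — exclude it.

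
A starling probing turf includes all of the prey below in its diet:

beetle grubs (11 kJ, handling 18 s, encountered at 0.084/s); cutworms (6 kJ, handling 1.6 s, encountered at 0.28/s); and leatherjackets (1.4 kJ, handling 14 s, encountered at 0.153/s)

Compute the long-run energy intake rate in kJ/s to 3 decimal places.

0.552 kJ/s

Energy encountered per unit search time: 0.084×11 + 0.28×6 + 0.153×1.4 = 2.818 kJ/s.
Handling time per unit search time: 0.084×18 + 0.28×1.6 + 0.153×14 = 4.102.
Rate = 2.818/(1 + 4.102) = 0.5524 kJ/s.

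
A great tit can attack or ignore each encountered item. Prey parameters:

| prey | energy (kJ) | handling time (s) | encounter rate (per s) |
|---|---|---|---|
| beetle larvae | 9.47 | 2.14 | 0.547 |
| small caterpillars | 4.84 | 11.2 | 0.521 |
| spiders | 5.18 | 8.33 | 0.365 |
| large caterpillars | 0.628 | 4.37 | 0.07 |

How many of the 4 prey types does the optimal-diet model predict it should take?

1

Profitabilities (E/h, kJ/s): beetle larvae 4.43, spiders 0.622, small caterpillars 0.432, large caterpillars 0.144. Add prey in this order while the next type's profitability exceeds the intake rate on those already taken.
Rate on top 1: 2.387. spiders: 0.622 < 2.387 → exclude; stop.
Optimal diet: beetle larvae — 1 of 4 types.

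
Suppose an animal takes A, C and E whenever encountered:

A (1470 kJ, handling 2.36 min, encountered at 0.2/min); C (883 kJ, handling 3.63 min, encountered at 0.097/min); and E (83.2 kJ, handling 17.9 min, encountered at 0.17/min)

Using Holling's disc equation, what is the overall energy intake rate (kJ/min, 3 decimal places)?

Energy encountered per unit search time: 0.2×1470 + 0.097×883 + 0.17×83.2 = 393.8 kJ/min.
Handling time per unit search time: 0.2×2.36 + 0.097×3.63 + 0.17×17.9 = 3.867.
Rate = 393.8/(1 + 3.867) = 80.91 kJ/min.

80.909 kJ/min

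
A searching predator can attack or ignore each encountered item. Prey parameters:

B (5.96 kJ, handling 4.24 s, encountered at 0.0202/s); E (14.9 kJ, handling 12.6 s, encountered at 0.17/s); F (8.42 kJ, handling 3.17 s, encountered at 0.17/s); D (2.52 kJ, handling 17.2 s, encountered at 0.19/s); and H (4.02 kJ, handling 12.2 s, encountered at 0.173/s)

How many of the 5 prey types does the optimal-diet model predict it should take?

Profitabilities (E/h, kJ/s): F 2.66, B 1.41, E 1.18, H 0.33, D 0.147. Add prey in this order while the next type's profitability exceeds the intake rate on those already taken.
Rate on top 1: 0.9301. B: 1.41 > 0.9301 → include.
Rate on top 2: 0.9552. E: 1.18 > 0.9552 → include.
Rate on top 3: 1.084. H: 0.33 < 1.084 → exclude; stop.
Optimal diet: F, B, E — 3 of 5 types.

3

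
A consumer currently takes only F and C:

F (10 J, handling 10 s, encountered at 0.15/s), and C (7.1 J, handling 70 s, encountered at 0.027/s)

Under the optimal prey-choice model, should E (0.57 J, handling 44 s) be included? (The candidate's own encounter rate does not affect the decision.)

Intake rate on the current diet: R = (0.15×10 + 0.027×7.1) / (1 + 0.15×10 + 0.027×70) = 1.692/4.39 = 0.3854 J/s.
Profitability of E: 0.57/44 = 0.01295 J/s.
Since 0.01295 < R, time spent handling E is better spent searching.

No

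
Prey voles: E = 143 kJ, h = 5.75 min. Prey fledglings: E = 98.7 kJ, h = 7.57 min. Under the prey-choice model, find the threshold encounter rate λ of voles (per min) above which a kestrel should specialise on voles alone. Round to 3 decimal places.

Drop fledglings once their profitability E₂/h₂ falls below the rate achievable on voles alone: E₂/h₂ = λE₁/(1 + λh₁).
Solve for λ: λE₁h₂ = E₂(1 + λh₁) → λ(E₁h₂ − E₂h₁) = E₂ → λ = E₂/(E₁h₂ − E₂h₁).
λ = 98.7/(143×7.57 − 98.7×5.75) = 98.7/515 = 0.1917 per min.

0.192 per min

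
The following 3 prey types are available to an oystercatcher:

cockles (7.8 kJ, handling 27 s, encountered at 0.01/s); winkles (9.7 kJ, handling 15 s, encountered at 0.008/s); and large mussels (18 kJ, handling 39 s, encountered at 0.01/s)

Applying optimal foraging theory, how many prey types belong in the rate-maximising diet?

3

Rank by E/h (kJ/s): winkles 0.647, large mussels 0.462, cockles 0.289. Include each in turn until the next type's E/h falls below the running intake rate.
Rate on top 1: 0.06929. large mussels: 0.462 > 0.06929 → include.
Rate on top 2: 0.1706. cockles: 0.289 > 0.1706 → include.
Optimal diet: winkles, large mussels, cockles — 3 of 3 types.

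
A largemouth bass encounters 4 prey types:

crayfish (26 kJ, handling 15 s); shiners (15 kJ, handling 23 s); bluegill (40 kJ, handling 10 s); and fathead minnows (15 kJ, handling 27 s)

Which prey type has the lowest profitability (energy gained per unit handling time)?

fathead minnows

Profitability E/h (kJ/s): crayfish = 26/15 = 1.73, shiners = 15/23 = 0.652, bluegill = 40/10 = 4, fathead minnows = 15/27 = 0.556.
Ranked: bluegill > crayfish > shiners > fathead minnows.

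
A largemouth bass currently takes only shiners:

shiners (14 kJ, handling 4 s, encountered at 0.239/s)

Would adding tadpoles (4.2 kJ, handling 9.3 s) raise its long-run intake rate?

No

Intake rate on the current diet: R = (0.239×14) / (1 + 0.239×4) = 3.346/1.956 = 1.711 kJ/s.
tadpoles: E/h = 4.2/9.3 = 0.4516 kJ/s.
Since 0.4516 < R, time spent handling tadpoles is better spent searching.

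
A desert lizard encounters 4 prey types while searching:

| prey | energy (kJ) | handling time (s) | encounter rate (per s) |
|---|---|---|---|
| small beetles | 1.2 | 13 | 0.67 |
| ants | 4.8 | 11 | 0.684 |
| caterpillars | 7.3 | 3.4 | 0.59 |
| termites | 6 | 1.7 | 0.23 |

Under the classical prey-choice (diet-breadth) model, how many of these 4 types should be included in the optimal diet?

Profitabilities (E/h, kJ/s): termites 3.53, caterpillars 2.15, ants 0.436, small beetles 0.0923. Add prey in this order while the next type's profitability exceeds the intake rate on those already taken.
Rate on top 1: 0.9921. caterpillars: 2.15 > 0.9921 → include.
Rate on top 2: 1.674. ants: 0.436 < 1.674 → exclude; stop.
Optimal diet: termites, caterpillars — 2 of 4 types.

2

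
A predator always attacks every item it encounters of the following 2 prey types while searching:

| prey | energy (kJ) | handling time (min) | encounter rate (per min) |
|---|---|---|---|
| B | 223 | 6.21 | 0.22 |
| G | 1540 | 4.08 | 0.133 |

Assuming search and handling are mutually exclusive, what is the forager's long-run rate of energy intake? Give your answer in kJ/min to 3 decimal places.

R = Σλ_iE_i / (1 + Σλ_ih_i)
Numerator: 0.22×223 + 0.133×1540 = 253.9
Denominator: 1 + 0.22×6.21 + 0.133×4.08 = 2.909
R = 253.9/2.909 = 87.28 kJ/min

87.279 kJ/min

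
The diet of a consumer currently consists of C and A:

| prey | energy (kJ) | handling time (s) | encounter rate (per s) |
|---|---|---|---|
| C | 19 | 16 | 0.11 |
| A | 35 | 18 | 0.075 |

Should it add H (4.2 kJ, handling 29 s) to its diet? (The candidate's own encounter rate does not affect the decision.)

Current rate: (0.11×19 + 0.075×35)/(1 + 0.11×16 + 0.075×18) = 1.147 kJ/s.
Profitability of H: 4.2/29 = 0.1448 kJ/s.
Since 0.1448 < R, time spent handling H is better spent searching.

No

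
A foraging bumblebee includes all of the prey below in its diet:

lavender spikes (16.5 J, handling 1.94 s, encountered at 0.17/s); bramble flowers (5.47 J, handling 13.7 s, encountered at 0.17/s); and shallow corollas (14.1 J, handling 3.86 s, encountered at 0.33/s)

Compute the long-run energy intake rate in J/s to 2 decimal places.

1.70 J/s

R = (0.17×16.5 + 0.17×5.47 + 0.33×14.1) / (1 + 0.17×1.94 + 0.17×13.7 + 0.33×3.86) = 8.388/4.933 = 1.701 J/s.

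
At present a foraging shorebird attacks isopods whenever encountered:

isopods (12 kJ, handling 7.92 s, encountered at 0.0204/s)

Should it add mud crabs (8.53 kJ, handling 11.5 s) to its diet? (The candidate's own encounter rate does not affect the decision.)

On isopods alone, R = ΣλE/(1+Σλh) = 0.2448/1.162 = 0.2107 kJ/s.
Profitability of mud crabs: 8.53/11.5 = 0.7417 kJ/s.
Since 0.7417 > R, including mud crabs increases the long-run rate.

Yes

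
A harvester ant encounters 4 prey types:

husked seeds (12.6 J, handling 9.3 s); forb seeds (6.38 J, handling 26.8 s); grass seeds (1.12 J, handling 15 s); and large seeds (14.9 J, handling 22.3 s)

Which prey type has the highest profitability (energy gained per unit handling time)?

In descending order of E/h:
husked seeds: 12.6/9.3 = 1.35 J/s
large seeds: 14.9/22.3 = 0.668 J/s
forb seeds: 6.38/26.8 = 0.238 J/s
grass seeds: 1.12/15 = 0.0747 J/s

husked seeds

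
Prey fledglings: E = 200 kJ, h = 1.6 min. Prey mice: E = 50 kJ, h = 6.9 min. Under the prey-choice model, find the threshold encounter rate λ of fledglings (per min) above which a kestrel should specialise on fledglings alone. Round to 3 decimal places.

Drop mice once their profitability E₂/h₂ falls below the rate achievable on fledglings alone: E₂/h₂ = λE₁/(1 + λh₁).
Solve for λ: λE₁h₂ = E₂(1 + λh₁) → λ(E₁h₂ − E₂h₁) = E₂ → λ = E₂/(E₁h₂ − E₂h₁).
λ = 50/(200×6.9 − 50×1.6) = 50/1300 = 0.03846 per min.

0.038 per min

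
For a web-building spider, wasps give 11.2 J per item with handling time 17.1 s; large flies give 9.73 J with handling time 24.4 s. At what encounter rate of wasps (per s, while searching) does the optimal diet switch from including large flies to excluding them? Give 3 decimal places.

The zero-one rule: include large flies iff E₂/h₂ > λE₁/(1+λh₁). Equality gives the switch point.
λE₁h₂ = E₂ + λE₂h₁ ⇒ λ = E₂/(E₁h₂ − E₂h₁) = 9.73/(273.3 − 166.4) = 0.09102 per s.

0.091 per s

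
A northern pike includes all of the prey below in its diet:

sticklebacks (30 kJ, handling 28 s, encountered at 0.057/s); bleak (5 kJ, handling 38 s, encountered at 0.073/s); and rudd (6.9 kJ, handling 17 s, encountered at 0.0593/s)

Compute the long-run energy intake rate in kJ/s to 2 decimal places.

R = Σλ_iE_i / (1 + Σλ_ih_i)
Numerator: 0.057×30 + 0.073×5 + 0.0593×6.9 = 2.484
Denominator: 1 + 0.057×28 + 0.073×38 + 0.0593×17 = 6.378
R = 2.484/6.378 = 0.3895 kJ/s

0.39 kJ/s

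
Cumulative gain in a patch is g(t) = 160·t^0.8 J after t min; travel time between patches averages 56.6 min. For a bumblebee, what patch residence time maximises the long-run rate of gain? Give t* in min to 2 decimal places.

226.40 min

Maximise g(t)/(T+t): set derivative to zero → g'(t)(T+t) = g(t).
g'(t) = 0.8·160·t^-0.2. Setting 0.8·160·t^-0.2 = 160·t^0.8/(56.6+t) gives 0.8(56.6+t) = t, so 0.20·t = 0.8×56.6.
t* = 0.8×56.6/0.20 = 226.4 min.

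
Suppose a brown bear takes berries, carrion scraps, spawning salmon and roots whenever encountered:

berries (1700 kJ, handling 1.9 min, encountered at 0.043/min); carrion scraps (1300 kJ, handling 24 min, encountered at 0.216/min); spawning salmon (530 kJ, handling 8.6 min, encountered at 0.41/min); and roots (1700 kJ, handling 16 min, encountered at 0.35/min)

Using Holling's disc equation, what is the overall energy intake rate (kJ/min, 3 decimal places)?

R = Σλ_iE_i / (1 + Σλ_ih_i)
Numerator: 0.043×1700 + 0.216×1300 + 0.41×530 + 0.35×1700 = 1166
Denominator: 1 + 0.043×1.9 + 0.216×24 + 0.41×8.6 + 0.35×16 = 15.39
R = 1166/15.39 = 75.77 kJ/min

75.768 kJ/min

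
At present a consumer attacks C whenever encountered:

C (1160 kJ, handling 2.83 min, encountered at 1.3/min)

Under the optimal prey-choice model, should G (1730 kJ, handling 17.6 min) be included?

On C alone, R = ΣλE/(1+Σλh) = 1508/4.679 = 322.3 kJ/min.
G: E/h = 1730/17.6 = 98.3 kJ/min.
Since 98.3 < R, time spent handling G is better spent searching.

No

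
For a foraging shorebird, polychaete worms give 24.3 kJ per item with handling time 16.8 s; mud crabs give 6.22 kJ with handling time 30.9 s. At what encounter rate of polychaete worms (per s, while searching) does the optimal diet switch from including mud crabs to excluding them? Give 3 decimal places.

At the threshold, the rate on polychaete worms alone equals the profitability of mud crabs: λ·24.3/(1 + λ·16.8) = 6.22/30.9 = 0.2013.
Rearranging, λ(24.3 − 0.2013×16.8) = 0.2013, so λ = 0.2013/20.92 = 0.009623 per s.

0.010 per s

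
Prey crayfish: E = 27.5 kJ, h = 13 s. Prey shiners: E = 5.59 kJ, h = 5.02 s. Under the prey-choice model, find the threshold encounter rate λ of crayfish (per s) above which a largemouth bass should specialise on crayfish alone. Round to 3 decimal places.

0.086 per s

Drop shiners once their profitability E₂/h₂ falls below the rate achievable on crayfish alone: E₂/h₂ = λE₁/(1 + λh₁).
Solve for λ: λE₁h₂ = E₂(1 + λh₁) → λ(E₁h₂ − E₂h₁) = E₂ → λ = E₂/(E₁h₂ − E₂h₁).
λ = 5.59/(27.5×5.02 − 5.59×13) = 5.59/65.38 = 0.0855 per s.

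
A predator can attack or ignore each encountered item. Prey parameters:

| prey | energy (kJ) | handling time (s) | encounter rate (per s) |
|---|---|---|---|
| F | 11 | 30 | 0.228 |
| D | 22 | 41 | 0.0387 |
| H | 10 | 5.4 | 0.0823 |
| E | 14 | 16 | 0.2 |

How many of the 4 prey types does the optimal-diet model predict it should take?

Rank by E/h (kJ/s): H 1.85, E 0.875, D 0.537, F 0.367. Include each in turn until the next type's E/h falls below the running intake rate.
Rate on top 1: 0.5698. E: 0.875 > 0.5698 → include.
Rate on top 2: 0.7801. D: 0.537 < 0.7801 → exclude; stop.
Optimal diet: H, E — 2 of 4 types.

2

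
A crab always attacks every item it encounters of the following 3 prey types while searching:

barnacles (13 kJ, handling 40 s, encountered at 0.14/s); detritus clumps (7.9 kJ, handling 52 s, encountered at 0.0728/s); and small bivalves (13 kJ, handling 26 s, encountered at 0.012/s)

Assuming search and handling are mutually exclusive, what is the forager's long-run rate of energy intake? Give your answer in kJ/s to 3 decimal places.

0.238 kJ/s

R = (0.14×13 + 0.0728×7.9 + 0.012×13) / (1 + 0.14×40 + 0.0728×52 + 0.012×26) = 2.551/10.7 = 0.2385 kJ/s.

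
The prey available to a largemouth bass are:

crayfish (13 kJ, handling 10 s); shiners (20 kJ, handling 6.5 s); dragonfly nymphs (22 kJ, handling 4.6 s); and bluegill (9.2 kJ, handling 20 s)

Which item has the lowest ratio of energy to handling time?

Profitability E/h (kJ/s): crayfish = 13/10 = 1.3, shiners = 20/6.5 = 3.08, dragonfly nymphs = 22/4.6 = 4.78, bluegill = 9.2/20 = 0.46.
Ranked: dragonfly nymphs > shiners > crayfish > bluegill.

bluegill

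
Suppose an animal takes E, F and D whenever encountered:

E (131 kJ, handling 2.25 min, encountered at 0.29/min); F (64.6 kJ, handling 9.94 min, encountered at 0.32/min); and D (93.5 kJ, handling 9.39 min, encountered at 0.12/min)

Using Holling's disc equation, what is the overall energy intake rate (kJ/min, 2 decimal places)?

11.72 kJ/min

R = Σλ_iE_i / (1 + Σλ_ih_i)
Numerator: 0.29×131 + 0.32×64.6 + 0.12×93.5 = 69.88
Denominator: 1 + 0.29×2.25 + 0.32×9.94 + 0.12×9.39 = 5.96
R = 69.88/5.96 = 11.72 kJ/min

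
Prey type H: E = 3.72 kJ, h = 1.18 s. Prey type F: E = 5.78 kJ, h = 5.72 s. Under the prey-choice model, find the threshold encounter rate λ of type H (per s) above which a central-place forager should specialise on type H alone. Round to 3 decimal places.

0.400 per s

Drop type F once their profitability E₂/h₂ falls below the rate achievable on type H alone: E₂/h₂ = λE₁/(1 + λh₁).
Solve for λ: λE₁h₂ = E₂(1 + λh₁) → λ(E₁h₂ − E₂h₁) = E₂ → λ = E₂/(E₁h₂ − E₂h₁).
λ = 5.78/(3.72×5.72 − 5.78×1.18) = 5.78/14.46 = 0.3998 per s.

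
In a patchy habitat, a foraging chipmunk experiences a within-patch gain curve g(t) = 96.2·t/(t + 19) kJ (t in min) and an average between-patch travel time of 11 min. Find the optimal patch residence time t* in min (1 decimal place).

Optimal t* satisfies g'(t*) = g(t*)/(T + t*).
g'(t) = 96.2·19/(t + 19)². Setting 96.2·19/(t+19)² = 96.2t/[(t+19)(11+t)] gives 19(11+t) = t(t+19), so t² = 19×11 = 209.
t* = √209 = 14.46 min.

14.5 min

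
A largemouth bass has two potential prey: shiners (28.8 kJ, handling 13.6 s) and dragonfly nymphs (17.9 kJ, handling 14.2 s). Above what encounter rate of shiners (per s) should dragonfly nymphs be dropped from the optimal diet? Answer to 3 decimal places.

At the threshold, the rate on shiners alone equals the profitability of dragonfly nymphs: λ·28.8/(1 + λ·13.6) = 17.9/14.2 = 1.261.
Rearranging, λ(28.8 − 1.261×13.6) = 1.261, so λ = 1.261/11.66 = 0.1081 per s.

0.108 per s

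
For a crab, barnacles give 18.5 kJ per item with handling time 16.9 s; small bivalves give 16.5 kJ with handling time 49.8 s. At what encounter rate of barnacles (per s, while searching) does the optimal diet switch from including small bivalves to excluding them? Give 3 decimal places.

0.026 per s

Drop small bivalves once their profitability E₂/h₂ falls below the rate achievable on barnacles alone: E₂/h₂ = λE₁/(1 + λh₁).
Solve for λ: λE₁h₂ = E₂(1 + λh₁) → λ(E₁h₂ − E₂h₁) = E₂ → λ = E₂/(E₁h₂ − E₂h₁).
λ = 16.5/(18.5×49.8 − 16.5×16.9) = 16.5/642.5 = 0.02568 per s.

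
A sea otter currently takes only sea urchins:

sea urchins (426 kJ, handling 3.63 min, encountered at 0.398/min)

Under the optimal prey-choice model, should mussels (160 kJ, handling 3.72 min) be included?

No

Current rate: (0.398×426)/(1 + 0.398×3.63) = 69.35 kJ/min.
mussels: E/h = 160/3.72 = 43.01 kJ/min.
Since 43.01 < R, time spent handling mussels is better spent searching.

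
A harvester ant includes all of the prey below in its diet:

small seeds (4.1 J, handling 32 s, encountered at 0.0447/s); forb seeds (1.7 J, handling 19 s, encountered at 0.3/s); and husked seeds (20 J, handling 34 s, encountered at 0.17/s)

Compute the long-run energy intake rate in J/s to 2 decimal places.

Energy encountered per unit search time: 0.0447×4.1 + 0.3×1.7 + 0.17×20 = 4.093 J/s.
Handling time per unit search time: 0.0447×32 + 0.3×19 + 0.17×34 = 12.91.
Rate = 4.093/(1 + 12.91) = 0.2943 J/s.

0.29 J/s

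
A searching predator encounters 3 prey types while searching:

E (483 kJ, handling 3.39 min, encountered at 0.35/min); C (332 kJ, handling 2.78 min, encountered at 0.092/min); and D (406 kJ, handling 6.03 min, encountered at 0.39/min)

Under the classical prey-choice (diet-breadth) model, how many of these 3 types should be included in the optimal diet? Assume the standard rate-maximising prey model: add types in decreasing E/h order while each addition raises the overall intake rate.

E/h in descending order: E 142, C 119, D 67.3 kJ/min. The optimal diet is the largest prefix of this list for which every included type satisfies E_i/h_i > R on the types above it.
Rate on top 1: 77.32. C: 119 > 77.32 → include.
Rate on top 2: 81.73. D: 67.3 < 81.73 → exclude; stop.
Optimal diet: E, C — 2 of 3 types.

2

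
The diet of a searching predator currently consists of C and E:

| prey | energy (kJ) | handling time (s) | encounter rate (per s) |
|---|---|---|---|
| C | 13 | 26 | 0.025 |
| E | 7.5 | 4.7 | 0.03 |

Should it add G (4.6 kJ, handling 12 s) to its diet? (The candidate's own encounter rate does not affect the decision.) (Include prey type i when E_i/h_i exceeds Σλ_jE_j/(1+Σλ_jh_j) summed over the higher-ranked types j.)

Yes

Intake rate on the current diet: R = (0.025×13 + 0.03×7.5) / (1 + 0.025×26 + 0.03×4.7) = 0.55/1.791 = 0.3071 kJ/s.
Profitability of G: 4.6/12 = 0.3833 kJ/s.
0.3833 > 0.3071, so adding G raises the average — include it.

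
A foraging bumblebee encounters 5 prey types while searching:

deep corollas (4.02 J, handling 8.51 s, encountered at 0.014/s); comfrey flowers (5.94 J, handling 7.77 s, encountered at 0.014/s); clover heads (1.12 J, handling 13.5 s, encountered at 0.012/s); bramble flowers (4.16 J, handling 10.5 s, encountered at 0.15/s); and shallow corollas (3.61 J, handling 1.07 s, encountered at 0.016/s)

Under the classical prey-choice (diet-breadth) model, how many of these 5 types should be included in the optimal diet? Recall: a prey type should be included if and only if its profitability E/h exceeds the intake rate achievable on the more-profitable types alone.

Rank by E/h (J/s): shallow corollas 3.37, comfrey flowers 0.764, deep corollas 0.472, bramble flowers 0.396, clover heads 0.083. Include each in turn until the next type's E/h falls below the running intake rate.
Rate on top 1: 0.05679. comfrey flowers: 0.764 > 0.05679 → include.
Rate on top 2: 0.1252. deep corollas: 0.472 > 0.1252 → include.
Rate on top 3: 0.1584. bramble flowers: 0.396 > 0.1584 → include.
Rate on top 4: 0.2912. clover heads: 0.083 < 0.2912 → exclude; stop.
Optimal diet: shallow corollas, comfrey flowers, deep corollas, bramble flowers — 4 of 5 types.

4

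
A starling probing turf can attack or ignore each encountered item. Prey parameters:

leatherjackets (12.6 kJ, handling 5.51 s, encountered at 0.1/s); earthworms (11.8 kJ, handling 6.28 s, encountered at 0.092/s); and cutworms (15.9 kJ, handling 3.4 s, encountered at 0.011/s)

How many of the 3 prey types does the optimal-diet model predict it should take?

E/h in descending order: cutworms 4.68, leatherjackets 2.29, earthworms 1.88 kJ/s. The optimal diet is the largest prefix of this list for which every included type satisfies E_i/h_i > R on the types above it.
Rate on top 1: 0.1686. leatherjackets: 2.29 > 0.1686 → include.
Rate on top 2: 0.9034. earthworms: 1.88 > 0.9034 → include.
Optimal diet: cutworms, leatherjackets, earthworms — 3 of 3 types.

3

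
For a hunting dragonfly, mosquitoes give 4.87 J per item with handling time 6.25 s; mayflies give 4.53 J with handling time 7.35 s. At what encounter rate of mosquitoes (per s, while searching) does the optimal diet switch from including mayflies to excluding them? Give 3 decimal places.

The zero-one rule: include mayflies iff E₂/h₂ > λE₁/(1+λh₁). Equality gives the switch point.
λE₁h₂ = E₂ + λE₂h₁ ⇒ λ = E₂/(E₁h₂ − E₂h₁) = 4.53/(35.79 − 28.31) = 0.6055 per s.

0.605 per s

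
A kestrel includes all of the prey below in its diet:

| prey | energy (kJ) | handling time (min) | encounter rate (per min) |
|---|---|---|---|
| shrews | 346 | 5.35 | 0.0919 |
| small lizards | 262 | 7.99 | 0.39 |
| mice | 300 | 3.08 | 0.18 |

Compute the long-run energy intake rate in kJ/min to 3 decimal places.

Energy encountered per unit search time: 0.0919×346 + 0.39×262 + 0.18×300 = 188 kJ/min.
Handling time per unit search time: 0.0919×5.35 + 0.39×7.99 + 0.18×3.08 = 4.162.
Rate = 188/(1 + 4.162) = 36.41 kJ/min.

36.414 kJ/min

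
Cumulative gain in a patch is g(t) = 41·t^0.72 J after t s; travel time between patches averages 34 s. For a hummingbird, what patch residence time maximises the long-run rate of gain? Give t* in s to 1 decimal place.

87.4 s

Maximise g(t)/(T+t): set derivative to zero → g'(t)(T+t) = g(t).
g'(t) = 0.72·41·t^-0.28. Setting 0.72·41·t^-0.28 = 41·t^0.72/(34+t) gives 0.72(34+t) = t, so 0.28·t = 0.72×34.
t* = 0.72×34/0.28 = 87.43 s.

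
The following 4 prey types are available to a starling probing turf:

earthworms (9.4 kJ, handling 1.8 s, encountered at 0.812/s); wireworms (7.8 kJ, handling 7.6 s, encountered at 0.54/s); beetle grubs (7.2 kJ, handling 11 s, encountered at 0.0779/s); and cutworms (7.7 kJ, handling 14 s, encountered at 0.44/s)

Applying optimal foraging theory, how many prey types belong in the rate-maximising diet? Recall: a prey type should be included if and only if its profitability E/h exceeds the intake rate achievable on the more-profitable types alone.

Rank by E/h (kJ/s): earthworms 5.22, wireworms 1.03, beetle grubs 0.655, cutworms 0.55. Include each in turn until the next type's E/h falls below the running intake rate.
Rate on top 1: 3.101. wireworms: 1.03 < 3.101 → exclude; stop.
Optimal diet: earthworms — 1 of 4 types.

1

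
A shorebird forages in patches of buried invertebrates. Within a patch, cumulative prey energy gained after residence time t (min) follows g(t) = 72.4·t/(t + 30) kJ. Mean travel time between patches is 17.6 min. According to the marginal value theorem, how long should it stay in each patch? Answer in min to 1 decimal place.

23.0 min

By the marginal value theorem, leave when the instantaneous gain rate g'(t) equals the habitat-wide average g(t)/(T + t).
g'(t) = 72.4·30/(t + 30)². Setting 72.4·30/(t+30)² = 72.4t/[(t+30)(17.6+t)] gives 30(17.6+t) = t(t+30), so t² = 30×17.6 = 528.
t* = √528 = 22.98 min.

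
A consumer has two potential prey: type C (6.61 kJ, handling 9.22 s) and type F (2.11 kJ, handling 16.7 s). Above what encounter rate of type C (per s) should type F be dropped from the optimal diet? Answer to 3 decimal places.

0.023 per s

At the threshold, the rate on type C alone equals the profitability of type F: λ·6.61/(1 + λ·9.22) = 2.11/16.7 = 0.1263.
Rearranging, λ(6.61 − 0.1263×9.22) = 0.1263, so λ = 0.1263/5.445 = 0.0232 per s.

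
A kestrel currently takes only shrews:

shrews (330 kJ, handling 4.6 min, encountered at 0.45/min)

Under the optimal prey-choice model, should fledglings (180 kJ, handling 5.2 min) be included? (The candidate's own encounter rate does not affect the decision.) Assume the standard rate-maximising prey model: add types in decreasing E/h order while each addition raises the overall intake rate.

Current rate: (0.45×330)/(1 + 0.45×4.6) = 48.37 kJ/min.
fledglings: E/h = 180/5.2 = 34.62 kJ/min.
Since 34.62 < R, time spent handling fledglings is better spent searching.

No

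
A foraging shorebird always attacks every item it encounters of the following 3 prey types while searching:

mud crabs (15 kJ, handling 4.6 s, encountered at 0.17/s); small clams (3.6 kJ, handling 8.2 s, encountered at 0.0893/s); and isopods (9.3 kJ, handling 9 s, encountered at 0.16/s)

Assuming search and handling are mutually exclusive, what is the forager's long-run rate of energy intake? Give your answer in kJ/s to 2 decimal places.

1.10 kJ/s

R = Σλ_iE_i / (1 + Σλ_ih_i)
Numerator: 0.17×15 + 0.0893×3.6 + 0.16×9.3 = 4.359
Denominator: 1 + 0.17×4.6 + 0.0893×8.2 + 0.16×9 = 3.954
R = 4.359/3.954 = 1.102 kJ/s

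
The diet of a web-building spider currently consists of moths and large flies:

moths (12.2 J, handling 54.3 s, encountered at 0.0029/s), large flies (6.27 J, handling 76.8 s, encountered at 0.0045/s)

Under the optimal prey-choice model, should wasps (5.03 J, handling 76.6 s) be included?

Yes

Intake rate on the current diet: R = (0.0029×12.2 + 0.0045×6.27) / (1 + 0.0029×54.3 + 0.0045×76.8) = 0.06359/1.503 = 0.04231 J/s.
Profitability of wasps: 5.03/76.6 = 0.06567 J/s.
Since 0.06567 > R, including wasps increases the long-run rate.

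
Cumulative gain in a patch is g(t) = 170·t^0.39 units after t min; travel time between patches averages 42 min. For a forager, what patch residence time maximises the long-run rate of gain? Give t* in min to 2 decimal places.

26.85 min

Maximise g(t)/(T+t): set derivative to zero → g'(t)(T+t) = g(t).
g'(t) = 0.39·170·t^-0.61. Setting 0.39·170·t^-0.61 = 170·t^0.39/(42+t) gives 0.39(42+t) = t, so 0.61·t = 0.39×42.
t* = 0.39×42/0.61 = 26.85 min.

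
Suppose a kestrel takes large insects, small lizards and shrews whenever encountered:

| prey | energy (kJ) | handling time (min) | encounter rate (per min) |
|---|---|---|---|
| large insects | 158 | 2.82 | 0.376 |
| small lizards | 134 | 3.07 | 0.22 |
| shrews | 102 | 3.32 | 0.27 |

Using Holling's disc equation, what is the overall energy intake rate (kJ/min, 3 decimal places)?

32.055 kJ/min

Energy encountered per unit search time: 0.376×158 + 0.22×134 + 0.27×102 = 116.4 kJ/min.
Handling time per unit search time: 0.376×2.82 + 0.22×3.07 + 0.27×3.32 = 2.632.
Rate = 116.4/(1 + 2.632) = 32.06 kJ/min.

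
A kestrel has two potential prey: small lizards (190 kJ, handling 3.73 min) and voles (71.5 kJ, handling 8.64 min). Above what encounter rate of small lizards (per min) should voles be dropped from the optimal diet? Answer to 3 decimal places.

0.052 per min

At the threshold, the rate on small lizards alone equals the profitability of voles: λ·190/(1 + λ·3.73) = 71.5/8.64 = 8.275.
Rearranging, λ(190 − 8.275×3.73) = 8.275, so λ = 8.275/159.1 = 0.052 per min.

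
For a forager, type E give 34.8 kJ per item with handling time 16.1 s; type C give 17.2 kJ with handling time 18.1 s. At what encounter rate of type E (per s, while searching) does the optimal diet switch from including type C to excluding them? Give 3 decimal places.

0.049 per s

The zero-one rule: include type C iff E₂/h₂ > λE₁/(1+λh₁). Equality gives the switch point.
λE₁h₂ = E₂ + λE₂h₁ ⇒ λ = E₂/(E₁h₂ − E₂h₁) = 17.2/(629.9 − 276.9) = 0.04873 per s.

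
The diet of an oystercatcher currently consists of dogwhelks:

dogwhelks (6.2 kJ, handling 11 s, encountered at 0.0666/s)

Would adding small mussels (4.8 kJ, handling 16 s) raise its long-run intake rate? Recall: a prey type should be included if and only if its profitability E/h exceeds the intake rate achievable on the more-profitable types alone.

Yes

Intake rate on the current diet: R = (0.0666×6.2) / (1 + 0.0666×11) = 0.4129/1.733 = 0.2383 kJ/s.
small mussels: E/h = 4.8/16 = 0.3 kJ/s.
Since 0.3 > R, including small mussels increases the long-run rate.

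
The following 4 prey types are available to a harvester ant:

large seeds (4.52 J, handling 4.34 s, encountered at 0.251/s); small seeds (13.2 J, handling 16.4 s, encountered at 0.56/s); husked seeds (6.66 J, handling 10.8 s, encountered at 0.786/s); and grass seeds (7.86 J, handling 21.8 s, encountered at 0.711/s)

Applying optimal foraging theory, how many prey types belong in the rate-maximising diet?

2

Rank by E/h (J/s): large seeds 1.04, small seeds 0.805, husked seeds 0.617, grass seeds 0.361. Include each in turn until the next type's E/h falls below the running intake rate.
Rate on top 1: 0.543. small seeds: 0.805 > 0.543 → include.
Rate on top 2: 0.7563. husked seeds: 0.617 < 0.7563 → exclude; stop.
Optimal diet: large seeds, small seeds — 2 of 4 types.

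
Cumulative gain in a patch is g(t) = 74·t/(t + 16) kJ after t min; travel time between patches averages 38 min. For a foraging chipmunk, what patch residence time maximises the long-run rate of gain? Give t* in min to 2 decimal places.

Maximise g(t)/(T+t): set derivative to zero → g'(t)(T+t) = g(t).
g'(t) = 74·16/(t + 16)². Setting 74·16/(t+16)² = 74t/[(t+16)(38+t)] gives 16(38+t) = t(t+16), so t² = 16×38 = 608.
t* = √608 = 24.66 min.

24.66 min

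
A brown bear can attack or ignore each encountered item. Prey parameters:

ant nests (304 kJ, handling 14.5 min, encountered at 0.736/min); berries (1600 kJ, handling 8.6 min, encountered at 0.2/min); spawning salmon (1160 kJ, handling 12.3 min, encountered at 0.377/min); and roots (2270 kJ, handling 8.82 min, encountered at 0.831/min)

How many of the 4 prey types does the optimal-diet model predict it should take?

1

E/h in descending order: roots 257, berries 186, spawning salmon 94.3, ant nests 21 kJ/min. The optimal diet is the largest prefix of this list for which every included type satisfies E_i/h_i > R on the types above it.
Rate on top 1: 226.5. berries: 186 < 226.5 → exclude; stop.
Optimal diet: roots — 1 of 4 types.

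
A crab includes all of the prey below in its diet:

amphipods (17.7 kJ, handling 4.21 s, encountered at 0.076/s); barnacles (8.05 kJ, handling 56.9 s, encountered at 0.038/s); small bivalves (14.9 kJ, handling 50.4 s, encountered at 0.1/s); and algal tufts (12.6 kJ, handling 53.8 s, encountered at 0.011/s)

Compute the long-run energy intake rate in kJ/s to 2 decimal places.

R = Σλ_iE_i / (1 + Σλ_ih_i)
Numerator: 0.076×17.7 + 0.038×8.05 + 0.1×14.9 + 0.011×12.6 = 3.28
Denominator: 1 + 0.076×4.21 + 0.038×56.9 + 0.1×50.4 + 0.011×53.8 = 9.114
R = 3.28/9.114 = 0.3599 kJ/s

0.36 kJ/s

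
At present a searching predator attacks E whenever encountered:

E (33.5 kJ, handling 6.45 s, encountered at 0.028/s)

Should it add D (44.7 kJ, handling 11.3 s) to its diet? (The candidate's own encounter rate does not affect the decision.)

Yes

Intake rate on the current diet: R = (0.028×33.5) / (1 + 0.028×6.45) = 0.938/1.181 = 0.7945 kJ/s.
Profitability of D: 44.7/11.3 = 3.956 kJ/s.
Since 3.956 > R, including D increases the long-run rate.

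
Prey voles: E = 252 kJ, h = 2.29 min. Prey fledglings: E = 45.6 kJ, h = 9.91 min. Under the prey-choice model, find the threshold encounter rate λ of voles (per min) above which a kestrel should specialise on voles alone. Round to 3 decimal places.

0.019 per min

At the threshold, the rate on voles alone equals the profitability of fledglings: λ·252/(1 + λ·2.29) = 45.6/9.91 = 4.601.
Rearranging, λ(252 − 4.601×2.29) = 4.601, so λ = 4.601/241.5 = 0.01906 per min.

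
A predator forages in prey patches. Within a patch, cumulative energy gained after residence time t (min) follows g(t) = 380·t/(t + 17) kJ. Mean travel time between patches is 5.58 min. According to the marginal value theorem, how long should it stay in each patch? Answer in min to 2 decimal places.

Maximise g(t)/(T+t): set derivative to zero → g'(t)(T+t) = g(t).
g'(t) = 380·17/(t + 17)². Setting 380·17/(t+17)² = 380t/[(t+17)(5.58+t)] gives 17(5.58+t) = t(t+17), so t² = 17×5.58 = 94.86.
t* = √94.86 = 9.74 min.

9.74 min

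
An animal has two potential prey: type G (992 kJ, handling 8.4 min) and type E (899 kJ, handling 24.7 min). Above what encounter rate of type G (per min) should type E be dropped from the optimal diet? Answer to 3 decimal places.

The zero-one rule: include type E iff E₂/h₂ > λE₁/(1+λh₁). Equality gives the switch point.
λE₁h₂ = E₂ + λE₂h₁ ⇒ λ = E₂/(E₁h₂ − E₂h₁) = 899/(2.45e+04 − 7552) = 0.05304 per min.

0.053 per min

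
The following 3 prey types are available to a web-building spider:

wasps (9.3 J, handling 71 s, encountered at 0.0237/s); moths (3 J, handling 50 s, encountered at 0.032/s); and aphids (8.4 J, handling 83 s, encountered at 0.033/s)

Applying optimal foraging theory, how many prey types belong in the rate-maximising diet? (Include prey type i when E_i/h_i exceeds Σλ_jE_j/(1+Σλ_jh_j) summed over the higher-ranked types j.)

2

Rank by E/h (J/s): wasps 0.131, aphids 0.101, moths 0.06. Include each in turn until the next type's E/h falls below the running intake rate.
Rate on top 1: 0.08216. aphids: 0.101 > 0.08216 → include.
Rate on top 2: 0.09178. moths: 0.06 < 0.09178 → exclude; stop.
Optimal diet: wasps, aphids — 2 of 3 types.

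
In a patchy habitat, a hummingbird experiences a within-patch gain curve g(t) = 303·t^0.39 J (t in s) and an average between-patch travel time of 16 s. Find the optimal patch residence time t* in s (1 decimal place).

By the marginal value theorem, leave when the instantaneous gain rate g'(t) equals the habitat-wide average g(t)/(T + t).
g'(t) = 0.39·303·t^-0.61. Setting 0.39·303·t^-0.61 = 303·t^0.39/(16+t) gives 0.39(16+t) = t, so 0.61·t = 0.39×16.
t* = 0.39×16/0.61 = 10.23 s.

10.2 s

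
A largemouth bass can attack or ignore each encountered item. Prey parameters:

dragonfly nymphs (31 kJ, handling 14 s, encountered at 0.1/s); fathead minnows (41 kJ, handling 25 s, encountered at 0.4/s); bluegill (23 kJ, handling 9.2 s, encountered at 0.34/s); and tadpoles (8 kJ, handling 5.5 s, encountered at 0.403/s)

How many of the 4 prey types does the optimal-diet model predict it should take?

Rank by E/h (kJ/s): bluegill 2.5, dragonfly nymphs 2.21, fathead minnows 1.64, tadpoles 1.45. Include each in turn until the next type's E/h falls below the running intake rate.
Rate on top 1: 1.894. dragonfly nymphs: 2.21 > 1.894 → include.
Rate on top 2: 1.975. fathead minnows: 1.64 < 1.975 → exclude; stop.
Optimal diet: bluegill, dragonfly nymphs — 2 of 4 types.

2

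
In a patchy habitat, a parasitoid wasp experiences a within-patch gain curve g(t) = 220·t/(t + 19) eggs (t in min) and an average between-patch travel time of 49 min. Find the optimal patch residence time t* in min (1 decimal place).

By the marginal value theorem, leave when the instantaneous gain rate g'(t) equals the habitat-wide average g(t)/(T + t).
g'(t) = 220·19/(t + 19)². Setting 220·19/(t+19)² = 220t/[(t+19)(49+t)] gives 19(49+t) = t(t+19), so t² = 19×49 = 931.
t* = √931 = 30.51 min.

30.5 min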